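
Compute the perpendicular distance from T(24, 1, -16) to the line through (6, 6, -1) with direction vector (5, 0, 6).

√574

Direction vector d = (5, 0, 6).
AP = (18, -5, -15), and AP × d = (-30, -183, 25).
|AP × d|² = 35014 and |d|² = 61, so the distance is √(35014/61) = √574.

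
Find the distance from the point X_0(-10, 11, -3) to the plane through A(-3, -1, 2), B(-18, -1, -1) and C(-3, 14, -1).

2/√3

AB = (-15, 0, -3) and AC = (0, 15, -3), so a normal is n = AB × AC = (45, -45, -225).
Then n·(-10, 11, -3) - (-540) = 270.
|n| = √(2025 + 2025 + 50625) = 135√3, so the distance is |270|/(135√3) = 2√3/3.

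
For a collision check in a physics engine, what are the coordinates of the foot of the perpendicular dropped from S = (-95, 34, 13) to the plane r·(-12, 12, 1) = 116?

(-35, -26, 8)

n = (-12, 12, 1), |n|² = 289, and n·S − 116 = 1445.
t = 1445/289 = 5, so the foot is S − t·n = (-95, 34, 13) − 5·(-12, 12, 1) = (-35, -26, 8).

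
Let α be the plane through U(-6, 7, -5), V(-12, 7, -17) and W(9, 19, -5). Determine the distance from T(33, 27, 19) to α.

8/(3√5)

UV = (-6, 0, -12) and UW = (15, 12, 0), so a normal is n = UV × UW = (144, -180, -72).
Then n·(33, 27, 19) - (-1764) = 288.
|n| = √(20736 + 32400 + 5184) = 108√5, so the distance is |288|/(108√5) = 8√5/15.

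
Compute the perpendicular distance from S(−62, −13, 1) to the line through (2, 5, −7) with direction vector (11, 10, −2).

Direction vector d = (11, 10, −2).
AP = (−64, −18, 8), and AP × d = (−44, −40, −442).
|AP × d|² = 198900 and |d|² = 225, so the distance is √(198900/225) = √884 = 2√221.

2√221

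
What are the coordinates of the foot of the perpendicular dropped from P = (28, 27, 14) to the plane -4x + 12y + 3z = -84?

n = (-4, 12, 3), |n|² = 169, and n·P − (-84) = 338.
t = 338/169 = 2, so the foot is P − t·n = (28, 27, 14) − 2·(-4, 12, 3) = (36, 3, 8).

(36, 3, 8)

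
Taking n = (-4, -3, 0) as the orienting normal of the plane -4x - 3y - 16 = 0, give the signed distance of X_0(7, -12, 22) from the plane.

n·X_0 − 16 = -8.
|n| = 5, so the signed distance is -8/5.

-8/5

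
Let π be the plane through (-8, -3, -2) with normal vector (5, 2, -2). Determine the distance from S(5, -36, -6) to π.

The plane has equation n·(r − (-8, -3, -2)) = 0, i.e. n·r = -42.
Then n·(5, -36, -6) - (-42) = 7.
|n| = √(25 + 4 + 4) = √33, so the distance is |7|/√33 = 7√33/33.

7/√33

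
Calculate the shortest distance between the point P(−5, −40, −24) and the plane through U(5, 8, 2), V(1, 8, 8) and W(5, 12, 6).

UV = (−4, 0, 6) and UW = (0, 4, 4), so a normal is n = UV × UW = (−24, 16, −16).
n = (−24, 16, −16); n·P − (-24) = -112; |n| = 8√17; distance = 112/(8√17) = 14/√17.

14/√17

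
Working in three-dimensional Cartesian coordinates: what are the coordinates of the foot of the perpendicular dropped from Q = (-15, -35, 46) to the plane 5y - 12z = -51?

(-15, -15, -2)

n = (0, 5, -12), |n|² = 169, and n·Q − (-51) = -676.
t = -676/169 = -4, so the foot is Q − t·n = (-15, -35, 46) − (-4)·(0, 5, -12) = (-15, -15, -2).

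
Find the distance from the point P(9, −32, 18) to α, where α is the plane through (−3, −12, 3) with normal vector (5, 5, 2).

10/(3√6)

The plane has equation n·(r − (−3, −12, 3)) = 0, i.e. n·r = -69.
d = |5·9 + 5·(-32) + 2·18 − (-69)| / √(25 + 25 + 4) = |-10| / (3√6) = 5√6/9.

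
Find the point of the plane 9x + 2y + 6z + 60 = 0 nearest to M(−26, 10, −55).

(10, 18, -31)

The perpendicular from M has direction n = (9, 2, 6): r = (−26, 10, −55) + t(9, 2, 6).
Substitute into the plane: n·(M + tn) = -60 gives -544 + 121t = -60, so t = 4.
Foot = (−26, 10, −55) + 4·(9, 2, 6) = (10, 18, −31).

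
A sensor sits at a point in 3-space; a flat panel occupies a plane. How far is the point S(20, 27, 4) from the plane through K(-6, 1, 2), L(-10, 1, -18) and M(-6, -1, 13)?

KL = (-4, 0, -20) and KM = (0, -2, 11), so a normal is n = KL × KM = (-40, 44, 8).
Then n·(20, 27, 4) - 300 = 120.
|n| = √(1600 + 1936 + 64) = 60, so the distance is |120|/60 = 2.

2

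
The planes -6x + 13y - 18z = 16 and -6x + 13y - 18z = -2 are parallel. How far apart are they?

18/23

Both planes have normal n = (-6, 13, -18), |n| = 23. Any point on the first plane is at distance |(-2) − 16|/|n| = 18/23 from the second.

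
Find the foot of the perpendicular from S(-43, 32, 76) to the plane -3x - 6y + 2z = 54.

(-286/7, 254/7, 522/7)

The perpendicular from S has direction n = (-3, -6, 2): r = (-43, 32, 76) + λ(-3, -6, 2).
Substitute into the plane: n·(S + λn) = 54 gives 89 + 49λ = 54, so λ = -5/7.
Foot = (-43, 32, 76) + (-5/7)·(-3, -6, 2) = (-286/7, 254/7, 522/7).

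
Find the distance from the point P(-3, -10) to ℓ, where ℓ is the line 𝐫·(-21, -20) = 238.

25/29

The normal to the line is n = (-21, -20) with |n| = 29.
|n·P − 238| = |263 − 238| = 25, so the distance is 25/29.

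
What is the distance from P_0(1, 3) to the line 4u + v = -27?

The normal to the line is n = (4, 1) with |n| = √17.
|n·P_0 − (-27)| = |7 − (-27)| = 34, so the distance is 34/√17 = 2√17.

2√17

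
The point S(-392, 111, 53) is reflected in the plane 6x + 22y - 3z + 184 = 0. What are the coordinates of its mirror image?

(-9076/23, 2333/23, 1249/23)

n = (6, 22, -3), |n|² = 529, n·S − (-184) = 115, so t = 115/529 = 5/23.
Foot F = S − (5/23)·n = (-9046/23, 2443/23, 1234/23); the reflection is 2F − S = (-9076/23, 2333/23, 1249/23).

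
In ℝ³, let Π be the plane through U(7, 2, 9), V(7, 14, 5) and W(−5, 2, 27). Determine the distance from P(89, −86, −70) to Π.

UV = (0, 12, −4) and UW = (−12, 0, 18), so a normal is n = UV × UW = (216, 48, 144).
n = (216, 48, 144); n·P − 2904 = 2112; |n| = 264; distance = 2112/264 = 8.

8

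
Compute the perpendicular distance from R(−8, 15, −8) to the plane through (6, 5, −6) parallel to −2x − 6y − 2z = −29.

Parallel planes share the normal n = (−2, −6, −2); since (6, 5, −6) lies on the plane, its equation is −2x − 6y − 2z = -30.
n = (−2, −6, −2); n·P − (-30) = -28; |n| = 2√11; distance = 28/(2√11) = 14√11/11.

14√11/11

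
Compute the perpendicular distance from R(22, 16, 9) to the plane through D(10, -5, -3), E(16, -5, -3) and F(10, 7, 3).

DE = (6, 0, 0) and DF = (0, 12, 6), so a normal is n = DE × DF = (0, -36, 72).
Then n·(22, 16, 9) - (-36) = 108.
|n| = √(0 + 1296 + 5184) = 36√5, so the distance is |108|/(36√5) = 3/√5.

3/√5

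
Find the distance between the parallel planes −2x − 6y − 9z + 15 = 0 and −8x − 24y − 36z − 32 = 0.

Divide the second equation by 4 to match normals: −2x − 6y − 9z = 8.
Both planes have normal n = (−2, −6, −9), |n| = 11. Any point on the first plane is at distance |8 − (-15)|/|n| = 23/11 from the second.

23/11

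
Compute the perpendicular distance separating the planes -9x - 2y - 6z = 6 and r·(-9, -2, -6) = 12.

With common normal n = (-9, -2, -6) (|n| = 11), the distance is |6 − 12|/|n| = 6/11.

6/11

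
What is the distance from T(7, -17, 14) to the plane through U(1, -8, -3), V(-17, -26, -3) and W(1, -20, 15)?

√22/2

UV = (-18, -18, 0) and UW = (0, -12, 18), so a normal is n = UV × UW = (-324, 324, 216).
Then n·(7, -17, 14) - (-3564) = -1188.
|n| = √(104976 + 104976 + 46656) = 108√22, so the distance is |-1188|/(108√22) = 11/√22.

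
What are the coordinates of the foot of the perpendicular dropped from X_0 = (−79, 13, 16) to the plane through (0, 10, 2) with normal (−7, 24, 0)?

The perpendicular from X_0 has direction n = (−7, 24, 0): r = (−79, 13, 16) + t(−7, 24, 0).
Substitute into the plane: n·(X_0 + tn) = 240 gives 865 + 625t = 240, so t = -1.
Foot = (−79, 13, 16) + (-1)·(−7, 24, 0) = (−72, −11, 16).

(-72, -11, 16)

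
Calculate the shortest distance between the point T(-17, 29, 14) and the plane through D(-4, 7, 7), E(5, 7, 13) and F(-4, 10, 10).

DE = (9, 0, 6) and DF = (0, 3, 3), so a normal is n = DE × DF = (-18, -27, 27).
Then n·(-17, 29, 14) - 72 = -171.
|n| = √(324 + 729 + 729) = 9√22, so the distance is |-171|/(9√22) = 19√22/22.

19/√22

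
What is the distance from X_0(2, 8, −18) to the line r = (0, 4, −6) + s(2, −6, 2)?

2√30

Direction vector d = (2, −6, 2).
AP = (2, 4, −12), and AP × d = (−64, −28, −20).
|AP × d|² = 5280 and |d|² = 44, so the distance is √(5280/44) = √120 = 2√30.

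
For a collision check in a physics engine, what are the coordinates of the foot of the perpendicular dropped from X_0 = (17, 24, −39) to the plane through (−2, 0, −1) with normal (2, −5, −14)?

n = (2, −5, −14), |n|² = 225, and n·X_0 − 10 = 450.
t = 450/225 = 2, so the foot is X_0 − t·n = (17, 24, −39) − 2·(2, −5, −14) = (13, 34, −11).

(13, 34, -11)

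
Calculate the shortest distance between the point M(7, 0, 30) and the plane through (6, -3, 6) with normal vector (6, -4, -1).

30/√53

The plane has equation n·(r − (6, -3, 6)) = 0, i.e. n·r = 42.
d = |6·7 + (-4)·0 + (-1)·30 − 42| / √(36 + 16 + 1) = |-30| / √53 = 30√53/53.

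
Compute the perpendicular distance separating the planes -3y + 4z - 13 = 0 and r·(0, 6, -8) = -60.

Divide the second equation by -2 to match normals: -3y + 4z = 30.
Both planes have normal n = (0, -3, 4), |n| = 5. Any point on the first plane is at distance |30 − 13|/|n| = 17/5 from the second.

17/5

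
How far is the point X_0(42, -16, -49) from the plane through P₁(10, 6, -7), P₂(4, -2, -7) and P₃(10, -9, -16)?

P₁P₂ = (-6, -8, 0) and P₁P₃ = (0, -15, -9), so a normal is n = P₁P₂ × P₁P₃ = (72, -54, 90).
Then n·(42, -16, -49) - (-234) = -288.
|n| = √(5184 + 2916 + 8100) = 90√2, so the distance is |-288|/(90√2) = 8√2/5.

8√2/5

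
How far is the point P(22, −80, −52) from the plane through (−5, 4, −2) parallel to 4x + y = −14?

24√17/17

Parallel planes share the normal n = (4, 1, 0); since (−5, 4, −2) lies on the plane, its equation is 4x + y = -16.
n = (4, 1, 0); n·P − (-16) = 24; |n| = √17; distance = 24/√17.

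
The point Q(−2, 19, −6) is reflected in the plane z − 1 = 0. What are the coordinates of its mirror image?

(-2, 19, 8)

n = (0, 0, 1), |n|² = 1, n·Q − 1 = -7, so t = -7/1 = -7.
Foot F = Q − (-7)·n = (−2, 19, 1); the reflection is 2F − Q = (−2, 19, 8).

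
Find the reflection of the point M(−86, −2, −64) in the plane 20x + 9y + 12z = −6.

(74, 70, 32)

n = (20, 9, 12), |n|² = 625, n·M − (-6) = -2500, so t = -2500/625 = -4.
Foot F = M − (-4)·n = (−6, 34, −16); the reflection is 2F − M = (74, 70, 32).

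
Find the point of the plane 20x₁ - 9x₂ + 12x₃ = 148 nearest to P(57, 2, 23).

The perpendicular from P has direction n = (20, -9, 12): r = (57, 2, 23) + μ(20, -9, 12).
Substitute into the plane: n·(P + μn) = 148 gives 1398 + 625μ = 148, so μ = -2.
Foot = (57, 2, 23) + (-2)·(20, -9, 12) = (17, 20, -1).

(17, 20, -1)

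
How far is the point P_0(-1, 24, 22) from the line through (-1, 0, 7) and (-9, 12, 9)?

A direction vector is d = (-8, 12, 2).
AP = (0, 24, 15); AP·d = 318, |AP|² = 801, |d|² = 212.
distance² = |AP|² − (AP·d)²/|d|² = 801 − 101124/212 = 324, so the distance is 18.

18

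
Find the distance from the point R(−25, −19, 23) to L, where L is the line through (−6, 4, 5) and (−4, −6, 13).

√542

A direction vector is d = (2, −10, 8).
AP = (−19, −23, 18); AP·d = 336, |AP|² = 1214, |d|² = 168.
distance² = |AP|² − (AP·d)²/|d|² = 1214 − 112896/168 = 542, so the distance is √542.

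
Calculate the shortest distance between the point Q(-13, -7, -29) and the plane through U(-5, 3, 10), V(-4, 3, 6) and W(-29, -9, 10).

1

UV = (1, 0, -4) and UW = (-24, -12, 0), so a normal is n = UV × UW = (-48, 96, -12).
d = |(-48)·(-13) + 96·(-7) + (-12)·(-29) − 408| / √(2304 + 9216 + 144) = |-108| / 108 = 1.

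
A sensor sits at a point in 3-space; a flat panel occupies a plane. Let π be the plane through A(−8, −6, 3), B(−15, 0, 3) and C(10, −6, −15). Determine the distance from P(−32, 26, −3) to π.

4

AB = (−7, 6, 0) and AC = (18, 0, −18), so a normal is n = AB × AC = (−108, −126, −108).
Then n·(−32, 26, −3) − 1296 = −792.
|n| = √(11664 + 15876 + 11664) = 198, so the distance is |-792|/198 = 4.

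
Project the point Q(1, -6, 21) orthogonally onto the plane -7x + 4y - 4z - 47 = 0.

The perpendicular from Q has direction n = (-7, 4, -4): r = (1, -6, 21) + λ(-7, 4, -4).
Substitute into the plane: n·(Q + λn) = 47 gives -115 + 81λ = 47, so λ = 2.
Foot = (1, -6, 21) + 2·(-7, 4, -4) = (-13, 2, 13).

(-13, 2, 13)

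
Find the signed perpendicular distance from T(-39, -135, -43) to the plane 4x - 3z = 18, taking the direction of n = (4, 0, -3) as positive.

n·T − 18 = -45.
|n| = 5, so the signed distance is -45/5 = -9.

-9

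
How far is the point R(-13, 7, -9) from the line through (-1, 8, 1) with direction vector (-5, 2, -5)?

√29

Direction vector d = (-5, 2, -5).
AP = (-12, -1, -10); AP·d = 108, |AP|² = 245, |d|² = 54.
distance² = |AP|² − (AP·d)²/|d|² = 245 − 11664/54 = 29, so the distance is √29.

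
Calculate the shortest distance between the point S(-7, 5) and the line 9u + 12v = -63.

d = |9·(-7) + 12·5 − (-63)| / √(81 + 144) = |60|/15 = 4.

4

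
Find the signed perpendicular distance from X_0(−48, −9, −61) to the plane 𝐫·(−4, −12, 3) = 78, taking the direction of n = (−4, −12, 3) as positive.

n·X_0 − 78 = 39.
|n| = 13, so the signed distance is 39/13 = 3.

3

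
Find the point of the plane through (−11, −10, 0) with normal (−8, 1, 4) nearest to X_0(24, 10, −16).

(-8, 14, 0)

The perpendicular from X_0 has direction n = (−8, 1, 4): r = (24, 10, −16) + t(−8, 1, 4).
Substitute into the plane: n·(X_0 + tn) = 78 gives -246 + 81t = 78, so t = 4.
Foot = (24, 10, −16) + 4·(−8, 1, 4) = (−8, 14, 0).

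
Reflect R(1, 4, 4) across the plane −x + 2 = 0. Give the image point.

(3, 4, 4)

n = (−1, 0, 0), |n|² = 1, n·R − (-2) = 1, so t = 1/1 = 1.
Foot F = R − 1·n = (2, 4, 4); the reflection is 2F − R = (3, 4, 4).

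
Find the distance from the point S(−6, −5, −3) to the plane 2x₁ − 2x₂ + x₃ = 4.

3

Normal vector n = (2, −2, 1), and n·(−6, −5, −3) − 4 = −9.
|n| = √(4 + 4 + 1) = 3, so the distance is |-9|/3 = 3.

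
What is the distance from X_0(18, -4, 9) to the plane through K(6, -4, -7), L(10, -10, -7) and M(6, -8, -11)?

KL = (4, -6, 0) and KM = (0, -4, -4), so a normal is n = KL × KM = (24, 16, -16).
d = |24·18 + 16·(-4) + (-16)·9 − 192| / √(576 + 256 + 256) = |32| / (8√17) = 4/√17.

4/√17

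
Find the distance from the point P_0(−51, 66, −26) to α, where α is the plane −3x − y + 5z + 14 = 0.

29√35/35

n = (−3, −1, 5); n·P − (-14) = -29; |n| = √35; distance = 29/√35 = 29√35/35.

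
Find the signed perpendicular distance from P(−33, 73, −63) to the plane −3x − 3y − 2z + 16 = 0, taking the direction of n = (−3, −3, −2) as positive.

n·P − (-16) = 22.
|n| = √22, so the signed distance is √22.

√22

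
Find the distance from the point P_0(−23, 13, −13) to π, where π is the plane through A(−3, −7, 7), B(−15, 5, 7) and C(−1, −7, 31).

20/17

AB = (−12, 12, 0) and AC = (2, 0, 24), so a normal is n = AB × AC = (288, 288, −24).
d = |288·(-23) + 288·13 + (-24)·(-13) − (-3048)| / √(82944 + 82944 + 576) = |480| / 408 = 20/17.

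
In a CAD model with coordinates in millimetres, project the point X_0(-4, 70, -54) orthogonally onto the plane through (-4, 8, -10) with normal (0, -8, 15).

(-4, 38, 6)

n = (0, -8, 15), |n|² = 289, and n·X_0 − (-214) = -1156.
t = -1156/289 = -4, so the foot is X_0 − t·n = (-4, 70, -54) − (-4)·(0, -8, 15) = (-4, 38, 6).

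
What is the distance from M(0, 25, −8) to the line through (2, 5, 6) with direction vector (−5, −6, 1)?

4√22

Direction vector d = (−5, −6, 1).
AP = (−2, 20, −14), and AP × d = (−64, 72, 112).
|AP × d|² = 21824 and |d|² = 62, so the distance is √(21824/62) = √352 = 4√22.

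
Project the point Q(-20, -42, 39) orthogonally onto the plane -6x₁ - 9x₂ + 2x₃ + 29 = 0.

The perpendicular from Q has direction n = (-6, -9, 2): r = (-20, -42, 39) + t(-6, -9, 2).
Substitute into the plane: n·(Q + tn) = -29 gives 576 + 121t = -29, so t = -5.
Foot = (-20, -42, 39) + (-5)·(-6, -9, 2) = (10, 3, 29).

(10, 3, 29)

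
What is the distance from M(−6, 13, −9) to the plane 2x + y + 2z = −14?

Normal vector n = (2, 1, 2), and n·(−6, 13, −9) − (−14) = −3.
|n| = √(4 + 1 + 4) = 3, so the distance is |-3|/3 = 1.

1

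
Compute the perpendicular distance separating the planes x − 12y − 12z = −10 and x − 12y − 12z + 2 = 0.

Both planes have normal n = (1, −12, −12), |n| = 17. Any point on the first plane is at distance |(-2) − (-10)|/|n| = 8/17 from the second.

8/17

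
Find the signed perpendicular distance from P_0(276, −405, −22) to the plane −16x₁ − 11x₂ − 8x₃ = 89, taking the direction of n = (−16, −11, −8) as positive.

n·P_0 − 89 = 126.
|n| = 21, so the signed distance is 126/21 = 6.

6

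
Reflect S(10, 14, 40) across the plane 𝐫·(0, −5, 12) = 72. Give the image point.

(10, 34, -8)

n = (0, −5, 12), |n|² = 169, n·S − 72 = 338, so t = 338/169 = 2.
Foot F = S − 2·n = (10, 24, 16); the reflection is 2F − S = (10, 34, −8).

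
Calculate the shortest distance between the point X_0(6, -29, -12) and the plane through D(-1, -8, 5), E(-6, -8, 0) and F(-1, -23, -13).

6/√86

DE = (-5, 0, -5) and DF = (0, -15, -18), so a normal is n = DE × DF = (-75, -90, 75).
Then n·(6, -29, -12) - 1170 = 90.
|n| = √(5625 + 8100 + 5625) = 15√86, so the distance is |90|/(15√86) = 3√86/43.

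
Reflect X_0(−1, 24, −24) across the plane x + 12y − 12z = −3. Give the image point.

With n = (1, 12, −12), the signed offset is (n·X_0 − (-3))/|n|² = 578/289 = 2.
X_0' = X_0 − 2t·n = (−1, 24, −24) − 4·(1, 12, −12) = (−5, −24, 24).

(-5, -24, 24)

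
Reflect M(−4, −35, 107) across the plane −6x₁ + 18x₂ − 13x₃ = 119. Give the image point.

With n = (−6, 18, −13), the signed offset is (n·M − 119)/|n|² = -2116/529 = -4.
M' = M − 2t·n = (−4, −35, 107) − (-8)·(−6, 18, −13) = (−52, 109, 3).

(-52, 109, 3)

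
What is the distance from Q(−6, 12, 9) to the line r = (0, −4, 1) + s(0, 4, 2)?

6

Direction vector d = (0, 4, 2).
AP = (−6, 16, 8), and AP × d = (0, 12, −24).
|AP × d|² = 720 and |d|² = 20, so the distance is √(720/20) = √36 = 6.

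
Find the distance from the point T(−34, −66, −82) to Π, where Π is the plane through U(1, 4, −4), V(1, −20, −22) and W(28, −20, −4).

UV = (0, −24, −18) and UW = (27, −24, 0), so a normal is n = UV × UW = (−432, −486, 648).
Then n·(−34, −66, −82) − (−4968) = −1404.
|n| = √(186624 + 236196 + 419904) = 918, so the distance is |-1404|/918 = 26/17.

26/17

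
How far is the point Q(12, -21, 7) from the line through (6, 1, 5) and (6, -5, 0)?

2√70

A direction vector is d = (0, -6, -5).
AP = (6, -22, 2), and AP × d = (122, 30, -36).
|AP × d|² = 17080 and |d|² = 61, so the distance is √(17080/61) = √280 = 2√70.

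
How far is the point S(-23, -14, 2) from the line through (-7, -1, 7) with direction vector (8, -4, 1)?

3√41

Direction vector d = (8, -4, 1).
AP = (-16, -13, -5), and AP × d = (-33, -24, 168).
|AP × d|² = 29889 and |d|² = 81, so the distance is √(29889/81) = √369 = 3√41.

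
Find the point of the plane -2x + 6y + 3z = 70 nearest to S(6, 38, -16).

(10, 26, -22)

The perpendicular from S has direction n = (-2, 6, 3): r = (6, 38, -16) + μ(-2, 6, 3).
Substitute into the plane: n·(S + μn) = 70 gives 168 + 49μ = 70, so μ = -2.
Foot = (6, 38, -16) + (-2)·(-2, 6, 3) = (10, 26, -22).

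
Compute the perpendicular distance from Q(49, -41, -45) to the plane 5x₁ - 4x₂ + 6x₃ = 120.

Normal vector n = (5, -4, 6), and n·(49, -41, -45) - 120 = 19.
|n| = √(25 + 16 + 36) = √77, so the distance is |19|/√77 = 19√77/77.

19√77/77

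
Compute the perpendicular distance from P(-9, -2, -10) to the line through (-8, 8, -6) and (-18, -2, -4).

A direction vector is d = (-10, -10, 2).
AP = (-1, -10, -4), and AP × d = (-60, 42, -90).
|AP × d|² = 13464 and |d|² = 204, so the distance is √(13464/204) = √66.

√66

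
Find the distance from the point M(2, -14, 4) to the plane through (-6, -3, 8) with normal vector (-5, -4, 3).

4√2/5

The plane has equation n·(r − (-6, -3, 8)) = 0, i.e. n·r = 66.
d = |(-5)·2 + (-4)·(-14) + 3·4 − 66| / √(25 + 16 + 9) = |-8| / (5√2) = 4√2/5.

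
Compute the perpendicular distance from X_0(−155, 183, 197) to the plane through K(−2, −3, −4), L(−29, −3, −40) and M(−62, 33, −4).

3

KL = (−27, 0, −36) and KM = (−60, 36, 0), so a normal is n = KL × KM = (1296, 2160, −972).
n = (1296, 2160, −972); n·P − (-5184) = 8100; |n| = 2700; distance = 8100/2700 = 3.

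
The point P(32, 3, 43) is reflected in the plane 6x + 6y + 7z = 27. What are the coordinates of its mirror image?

(-16, -45, -13)

n = (6, 6, 7), |n|² = 121, n·P − 27 = 484, so t = 484/121 = 4.
Foot F = P − 4·n = (8, −21, 15); the reflection is 2F − P = (−16, −45, −13).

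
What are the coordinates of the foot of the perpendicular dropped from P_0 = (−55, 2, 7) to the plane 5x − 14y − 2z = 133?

(-45, -26, 3)

n = (5, −14, −2), |n|² = 225, and n·P_0 − 133 = -450.
t = -450/225 = -2, so the foot is P_0 − t·n = (−55, 2, 7) − (-2)·(5, −14, −2) = (−45, −26, 3).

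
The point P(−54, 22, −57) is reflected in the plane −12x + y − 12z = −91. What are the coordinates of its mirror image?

With n = (−12, 1, −12), the signed offset is (n·P − (-91))/|n|² = 1445/289 = 5.
P' = P − 2t·n = (−54, 22, −57) − 10·(−12, 1, −12) = (66, 12, 63).

(66, 12, 63)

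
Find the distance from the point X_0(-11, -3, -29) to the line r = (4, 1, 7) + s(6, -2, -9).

9√13

Direction vector d = (6, -2, -9).
AP = (-15, -4, -36), and AP × d = (-36, -351, 54).
|AP × d|² = 127413 and |d|² = 121, so the distance is √(127413/121) = √1053 = 9√13.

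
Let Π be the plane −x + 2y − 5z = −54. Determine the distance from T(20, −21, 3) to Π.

n = (−1, 2, −5); n·P − (-54) = -23; |n| = √30; distance = 23/√30 = 23√30/30.

23/√30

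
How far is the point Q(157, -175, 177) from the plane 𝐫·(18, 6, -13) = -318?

9

Normal vector n = (18, 6, -13), and n·(157, -175, 177) - (-318) = -207.
|n| = √(324 + 36 + 169) = 23, so the distance is |-207|/23 = 9.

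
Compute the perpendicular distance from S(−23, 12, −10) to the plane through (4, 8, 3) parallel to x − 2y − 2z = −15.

3

Parallel planes share the normal n = (1, −2, −2); since (4, 8, 3) lies on the plane, its equation is x − 2y − 2z = -18.
d = |1·(-23) + (-2)·12 + (-2)·(-10) − (-18)| / √(1 + 4 + 4) = |-9| / 3 = 3.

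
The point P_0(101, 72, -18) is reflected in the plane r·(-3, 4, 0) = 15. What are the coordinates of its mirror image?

(469/5, 408/5, -18)

With n = (-3, 4, 0), the signed offset is (n·P_0 − 15)/|n|² = -30/25 = -6/5.
P_0' = P_0 − 2t·n = (101, 72, -18) − (-12/5)·(-3, 4, 0) = (469/5, 408/5, -18).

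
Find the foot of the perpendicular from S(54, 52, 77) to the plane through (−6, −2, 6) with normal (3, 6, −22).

(60, 64, 33)

The perpendicular from S has direction n = (3, 6, −22): r = (54, 52, 77) + t(3, 6, −22).
Substitute into the plane: n·(S + tn) = -162 gives -1220 + 529t = -162, so t = 2.
Foot = (54, 52, 77) + 2·(3, 6, −22) = (60, 64, 33).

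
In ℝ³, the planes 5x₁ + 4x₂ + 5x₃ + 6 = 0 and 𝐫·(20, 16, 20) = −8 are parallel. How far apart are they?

Divide the second equation by 4 to match normals: 5x₁ + 4x₂ + 5x₃ = -2.
Both planes have normal n = (5, 4, 5), |n| = √66. Any point on the first plane is at distance |(-2) − (-6)|/|n| = 4/√66 from the second.

2√66/33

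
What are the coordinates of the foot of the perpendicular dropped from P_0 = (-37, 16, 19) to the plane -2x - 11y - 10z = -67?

(-39, 5, 9)

The perpendicular from P_0 has direction n = (-2, -11, -10): r = (-37, 16, 19) + λ(-2, -11, -10).
Substitute into the plane: n·(P_0 + λn) = -67 gives -292 + 225λ = -67, so λ = 1.
Foot = (-37, 16, 19) + 1·(-2, -11, -10) = (-39, 5, 9).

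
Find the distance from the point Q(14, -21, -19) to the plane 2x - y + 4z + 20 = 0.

n = (2, -1, 4); n·P − (-20) = -7; |n| = √21; distance = 7/√21 = √21/3.

√21/3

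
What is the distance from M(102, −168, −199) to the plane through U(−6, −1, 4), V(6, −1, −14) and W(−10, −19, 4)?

8

UV = (12, 0, −18) and UW = (−4, −18, 0), so a normal is n = UV × UW = (−324, 72, −216).
Then n·(102, −168, −199) − 1008 = −3168.
|n| = √(104976 + 5184 + 46656) = 396, so the distance is |-3168|/396 = 8.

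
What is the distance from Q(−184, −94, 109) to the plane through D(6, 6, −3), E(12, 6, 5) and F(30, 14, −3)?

DE = (6, 0, 8) and DF = (24, 8, 0), so a normal is n = DE × DF = (−64, 192, 48).
d = |(-64)·(-184) + 192·(-94) + 48·109 − 624| / √(4096 + 36864 + 2304) = |-1664| / 208 = 8.

8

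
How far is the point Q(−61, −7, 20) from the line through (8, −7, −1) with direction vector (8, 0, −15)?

51

Direction vector d = (8, 0, −15).
AP = (−69, 0, 21); AP·d = -867, |AP|² = 5202, |d|² = 289.
distance² = |AP|² − (AP·d)²/|d|² = 5202 − 751689/289 = 2601, so the distance is 51.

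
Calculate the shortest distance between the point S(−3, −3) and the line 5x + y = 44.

d = |5·(-3) + 1·(-3) − 44| / √(25 + 1) = |-62|/√26 = 62/√26.

62/√26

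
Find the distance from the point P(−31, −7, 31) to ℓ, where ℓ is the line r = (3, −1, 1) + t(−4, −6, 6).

Direction vector d = (−4, −6, 6).
AP = (−34, −6, 30); AP·d = 352, |AP|² = 2092, |d|² = 88.
distance² = |AP|² − (AP·d)²/|d|² = 2092 − 123904/88 = 684, so the distance is 6√19.

6√19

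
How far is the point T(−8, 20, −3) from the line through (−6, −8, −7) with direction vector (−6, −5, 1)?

Direction vector d = (−6, −5, 1).
AP = (−2, 28, 4), and AP × d = (48, −22, 178).
|AP × d|² = 34472 and |d|² = 62, so the distance is √(34472/62) = √556 = 2√139.

2√139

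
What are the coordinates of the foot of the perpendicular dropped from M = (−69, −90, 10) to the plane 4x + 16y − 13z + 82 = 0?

(-53, -26, -42)

The perpendicular from M has direction n = (4, 16, −13): r = (−69, −90, 10) + t(4, 16, −13).
Substitute into the plane: n·(M + tn) = -82 gives -1846 + 441t = -82, so t = 4.
Foot = (−69, −90, 10) + 4·(4, 16, −13) = (−53, −26, −42).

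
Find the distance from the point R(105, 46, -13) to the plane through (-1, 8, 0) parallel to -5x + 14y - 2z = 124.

28/15

Parallel planes share the normal n = (-5, 14, -2); since (-1, 8, 0) lies on the plane, its equation is -5x + 14y - 2z = 117.
Then n·(105, 46, -13) - 117 = 28.
|n| = √(25 + 196 + 4) = 15, so the distance is |28|/15 = 28/15.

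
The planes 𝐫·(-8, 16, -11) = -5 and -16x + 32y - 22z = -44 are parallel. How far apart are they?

Divide the second equation by 2 to match normals: -8x + 16y - 11z = -22.
With common normal n = (-8, 16, -11) (|n| = 21), the distance is |(-5) − (-22)|/|n| = 17/21.

17/21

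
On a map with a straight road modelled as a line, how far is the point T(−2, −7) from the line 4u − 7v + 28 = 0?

d = |4·(-2) + (-7)·(-7) − (-28)| / √(16 + 49) = |69|/√65 = 69√65/65.

69/√65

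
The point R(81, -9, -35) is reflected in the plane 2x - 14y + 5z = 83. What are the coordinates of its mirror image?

n = (2, -14, 5), |n|² = 225, n·R − 83 = 30, so t = 30/225 = 2/15.
Foot F = R − (2/15)·n = (1211/15, -107/15, -107/3); the reflection is 2F − R = (1207/15, -79/15, -109/3).

(1207/15, -79/15, -109/3)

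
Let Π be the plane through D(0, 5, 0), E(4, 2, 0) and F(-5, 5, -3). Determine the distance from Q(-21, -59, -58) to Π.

29/(5√2)

DE = (4, -3, 0) and DF = (-5, 0, -3), so a normal is n = DE × DF = (9, 12, -15).
d = |9·(-21) + 12·(-59) + (-15)·(-58) − 60| / √(81 + 144 + 225) = |-87| / (15√2) = 29√2/10.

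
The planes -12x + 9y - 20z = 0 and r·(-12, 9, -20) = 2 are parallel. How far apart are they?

With common normal n = (-12, 9, -20) (|n| = 25), the distance is |0 − 2|/|n| = 2/25.

2/25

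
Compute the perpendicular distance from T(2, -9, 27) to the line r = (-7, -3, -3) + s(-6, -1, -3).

Direction vector d = (-6, -1, -3).
AP = (9, -6, 30); AP·d = -138, |AP|² = 1017, |d|² = 46.
distance² = |AP|² − (AP·d)²/|d|² = 1017 − 19044/46 = 603, so the distance is 3√67.

3√67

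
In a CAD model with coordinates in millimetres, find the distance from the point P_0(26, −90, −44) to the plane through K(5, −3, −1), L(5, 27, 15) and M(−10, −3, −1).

KL = (0, 30, 16) and KM = (−15, 0, 0), so a normal is n = KL × KM = (0, −240, 450).
n = (0, −240, 450); n·P − 270 = 1530; |n| = 510; distance = 1530/510 = 3.

3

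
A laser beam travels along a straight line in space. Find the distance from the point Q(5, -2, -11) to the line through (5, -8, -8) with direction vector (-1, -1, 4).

3√3

Direction vector d = (-1, -1, 4).
AP = (0, 6, -3), and AP × d = (21, 3, 6).
|AP × d|² = 486 and |d|² = 18, so the distance is √(486/18) = √27 = 3√3.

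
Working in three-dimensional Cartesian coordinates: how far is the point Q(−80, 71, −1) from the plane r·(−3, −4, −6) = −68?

30/√61

d = |(-3)·(-80) + (-4)·71 + (-6)·(-1) − (-68)| / √(9 + 16 + 36) = |30| / √61 = 30√61/61.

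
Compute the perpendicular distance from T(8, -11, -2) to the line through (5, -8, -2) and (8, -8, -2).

A direction vector is d = (3, 0, 0).
AP = (3, -3, 0), and AP × d = (0, 0, 9).
|AP × d|² = 81 and |d|² = 9, so the distance is √(81/9) = √9 = 3.

3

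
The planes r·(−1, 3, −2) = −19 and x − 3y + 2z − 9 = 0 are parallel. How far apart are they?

5√14/7

Divide the second equation by -1 to match normals: −x + 3y − 2z = -9.
Both planes have normal n = (−1, 3, −2), |n| = √14. Any point on the first plane is at distance |(-9) − (-19)|/|n| = 10/√14 = 5√14/7 from the second.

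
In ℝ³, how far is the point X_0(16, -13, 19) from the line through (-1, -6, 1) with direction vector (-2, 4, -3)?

Direction vector d = (-2, 4, -3).
AP = (17, -7, 18); AP·d = -116, |AP|² = 662, |d|² = 29.
distance² = |AP|² − (AP·d)²/|d|² = 662 − 13456/29 = 198, so the distance is 3√22.

3√22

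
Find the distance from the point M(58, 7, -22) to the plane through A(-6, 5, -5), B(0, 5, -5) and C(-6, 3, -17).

AB = (6, 0, 0) and AC = (0, -2, -12), so a normal is n = AB × AC = (0, 72, -12).
d = |72·7 + (-12)·(-22) − 420| / √(0 + 5184 + 144) = |348| / (12√37) = 29/√37.

29/√37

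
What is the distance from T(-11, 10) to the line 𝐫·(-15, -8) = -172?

d = |(-15)·(-11) + (-8)·10 − (-172)| / √(225 + 64) = |257|/17 = 257/17.

257/17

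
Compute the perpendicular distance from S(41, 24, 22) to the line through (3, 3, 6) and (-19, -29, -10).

√377

A direction vector is d = (-22, -32, -16).
AP = (38, 21, 16); AP·d = -1764, |AP|² = 2141, |d|² = 1764.
distance² = |AP|² − (AP·d)²/|d|² = 2141 − 3111696/1764 = 377, so the distance is √377.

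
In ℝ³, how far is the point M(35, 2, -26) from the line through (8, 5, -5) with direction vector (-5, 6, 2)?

Direction vector d = (-5, 6, 2).
AP = (27, -3, -21); AP·d = -195, |AP|² = 1179, |d|² = 65.
distance² = |AP|² − (AP·d)²/|d|² = 1179 − 38025/65 = 594, so the distance is 3√66.

3√66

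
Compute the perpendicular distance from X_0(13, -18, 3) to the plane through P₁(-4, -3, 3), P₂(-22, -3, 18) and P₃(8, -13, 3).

5/√97

P₁P₂ = (-18, 0, 15) and P₁P₃ = (12, -10, 0), so a normal is n = P₁P₂ × P₁P₃ = (150, 180, 180).
d = |150·13 + 180·(-18) + 180·3 − (-600)| / √(22500 + 32400 + 32400) = |-150| / (30√97) = 5√97/97.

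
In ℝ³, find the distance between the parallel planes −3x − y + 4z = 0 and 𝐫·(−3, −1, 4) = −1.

Both planes have normal n = (−3, −1, 4), |n| = √26. Any point on the first plane is at distance |(-1) − 0|/|n| = 1/√26 from the second.

√26/26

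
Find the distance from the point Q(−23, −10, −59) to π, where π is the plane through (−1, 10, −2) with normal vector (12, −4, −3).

The plane has equation n·(r − (−1, 10, −2)) = 0, i.e. n·r = -46.
d = |12·(-23) + (-4)·(-10) + (-3)·(-59) − (-46)| / √(144 + 16 + 9) = |-13| / 13 = 1.

1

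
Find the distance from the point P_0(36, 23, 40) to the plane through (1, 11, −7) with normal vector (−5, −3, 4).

23√2/10

The plane has equation n·(r − (1, 11, −7)) = 0, i.e. n·r = -66.
Then n·(36, 23, 40) − (−66) = −23.
|n| = √(25 + 9 + 16) = 5√2, so the distance is |-23|/(5√2) = 23/(5√2).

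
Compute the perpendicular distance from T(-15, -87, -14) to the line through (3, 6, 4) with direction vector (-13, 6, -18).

Direction vector d = (-13, 6, -18).
AP = (-18, -93, -18); AP·d = 0, |AP|² = 9297, |d|² = 529.
distance² = |AP|² − (AP·d)²/|d|² = 9297 − 0/529 = 9297, so the distance is 3√1033.

3√1033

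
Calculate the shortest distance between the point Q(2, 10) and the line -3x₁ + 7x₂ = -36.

100/√58

d = |(-3)·2 + 7·10 − (-36)| / √(9 + 49) = |100|/√58 = 100/√58.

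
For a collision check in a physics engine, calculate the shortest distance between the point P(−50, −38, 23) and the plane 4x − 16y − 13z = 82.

9/7

Normal vector n = (4, −16, −13), and n·(−50, −38, 23) − 82 = 27.
|n| = √(16 + 256 + 169) = 21, so the distance is |27|/21 = 9/7.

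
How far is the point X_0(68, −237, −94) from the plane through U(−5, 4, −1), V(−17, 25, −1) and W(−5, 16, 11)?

UV = (−12, 21, 0) and UW = (0, 12, 12), so a normal is n = UV × UW = (252, 144, −144).
d = |252·68 + 144·(-237) + (-144)·(-94) − (-540)| / √(63504 + 20736 + 20736) = |-2916| / 324 = 9.

9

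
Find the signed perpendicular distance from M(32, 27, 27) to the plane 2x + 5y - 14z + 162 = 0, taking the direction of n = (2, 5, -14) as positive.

-17/15

n·M − (-162) = -17.
|n| = 15, so the signed distance is -17/15.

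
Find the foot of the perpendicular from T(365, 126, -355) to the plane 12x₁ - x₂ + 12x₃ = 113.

n = (12, -1, 12), |n|² = 289, and n·T − 113 = -119.
t = -119/289 = -7/17, so the foot is T − t·n = (365, 126, -355) − (-7/17)·(12, -1, 12) = (6289/17, 2135/17, -5951/17).

(6289/17, 2135/17, -5951/17)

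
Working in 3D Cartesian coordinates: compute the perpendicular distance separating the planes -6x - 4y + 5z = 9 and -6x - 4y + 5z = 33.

24√77/77

With common normal n = (-6, -4, 5) (|n| = √77), the distance is |9 − 33|/|n| = 24/√77 = 24√77/77.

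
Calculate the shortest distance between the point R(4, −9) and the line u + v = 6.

11√2/2

The normal to the line is n = (1, 1) with |n| = √2.
|n·R − 6| = |-5 − 6| = 11, so the distance is 11/√2.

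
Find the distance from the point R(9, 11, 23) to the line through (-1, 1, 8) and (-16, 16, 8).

A direction vector is d = (-15, 15, 0).
AP = (10, 10, 15); AP·d = 0, |AP|² = 425, |d|² = 450.
distance² = |AP|² − (AP·d)²/|d|² = 425 − 0/450 = 425, so the distance is 5√17.

5√17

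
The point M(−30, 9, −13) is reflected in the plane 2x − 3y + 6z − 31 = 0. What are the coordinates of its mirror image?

With n = (2, −3, 6), the signed offset is (n·M − 31)/|n|² = -196/49 = -4.
M' = M − 2t·n = (−30, 9, −13) − (-8)·(2, −3, 6) = (−14, −15, 35).

(-14, -15, 35)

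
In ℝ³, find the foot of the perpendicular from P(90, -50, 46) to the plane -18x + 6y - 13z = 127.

n = (-18, 6, -13), |n|² = 529, and n·P − 127 = -2645.
t = -2645/529 = -5, so the foot is P − t·n = (90, -50, 46) − (-5)·(-18, 6, -13) = (0, -20, -19).

(0, -20, -19)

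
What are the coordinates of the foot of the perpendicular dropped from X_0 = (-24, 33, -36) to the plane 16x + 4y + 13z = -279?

The perpendicular from X_0 has direction n = (16, 4, 13): r = (-24, 33, -36) + μ(16, 4, 13).
Substitute into the plane: n·(X_0 + μn) = -279 gives -720 + 441μ = -279, so μ = 1.
Foot = (-24, 33, -36) + 1·(16, 4, 13) = (-8, 37, -23).

(-8, 37, -23)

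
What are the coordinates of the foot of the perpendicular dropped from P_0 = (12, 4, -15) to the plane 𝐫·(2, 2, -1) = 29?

(8, 0, -13)

The perpendicular from P_0 has direction n = (2, 2, -1): r = (12, 4, -15) + μ(2, 2, -1).
Substitute into the plane: n·(P_0 + μn) = 29 gives 47 + 9μ = 29, so μ = -2.
Foot = (12, 4, -15) + (-2)·(2, 2, -1) = (8, 0, -13).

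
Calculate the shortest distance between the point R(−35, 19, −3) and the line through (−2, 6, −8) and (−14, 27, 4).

A direction vector is d = (−12, 21, 12).
AP = (−33, 13, 5), and AP × d = (51, 336, −537).
|AP × d|² = 403866 and |d|² = 729, so the distance is √(403866/729) = √554.

√554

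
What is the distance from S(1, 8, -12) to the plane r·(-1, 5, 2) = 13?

2/√30

d = |(-1)·1 + 5·8 + 2·(-12) − 13| / √(1 + 25 + 4) = |2| / √30 = √30/15.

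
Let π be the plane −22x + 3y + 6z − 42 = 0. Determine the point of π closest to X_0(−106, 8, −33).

The perpendicular from X_0 has direction n = (−22, 3, 6): r = (−106, 8, −33) + t(−22, 3, 6).
Substitute into the plane: n·(X_0 + tn) = 42 gives 2158 + 529t = 42, so t = -4.
Foot = (−106, 8, −33) + (-4)·(−22, 3, 6) = (−18, −4, −57).

(-18, -4, -57)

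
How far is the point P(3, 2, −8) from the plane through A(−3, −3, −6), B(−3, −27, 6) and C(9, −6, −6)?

AB = (0, −24, 12) and AC = (12, −3, 0), so a normal is n = AB × AC = (36, 144, 288).
n = (36, 144, 288); n·P − (-2268) = 360; |n| = 324; distance = 360/324 = 10/9.

10/9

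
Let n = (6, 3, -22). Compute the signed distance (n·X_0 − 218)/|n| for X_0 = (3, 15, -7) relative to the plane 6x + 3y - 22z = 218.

n·X_0 − 218 = -1.
|n| = 23, so the signed distance is -1/23.

-1/23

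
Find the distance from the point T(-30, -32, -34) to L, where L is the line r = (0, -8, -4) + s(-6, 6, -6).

18√6

Direction vector d = (-6, 6, -6).
AP = (-30, -24, -30), and AP × d = (324, 0, -324).
|AP × d|² = 209952 and |d|² = 108, so the distance is √(209952/108) = √1944 = 18√6.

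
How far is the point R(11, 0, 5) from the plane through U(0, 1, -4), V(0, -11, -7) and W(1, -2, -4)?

UV = (0, -12, -3) and UW = (1, -3, 0), so a normal is n = UV × UW = (-9, -3, 12).
n = (-9, -3, 12); n·P − (-51) = 12; |n| = 3√26; distance = 12/(3√26) = 2√26/13.

4/√26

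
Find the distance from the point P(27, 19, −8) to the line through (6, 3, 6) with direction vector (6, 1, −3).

√157

Direction vector d = (6, 1, −3).
AP = (21, 16, −14); AP·d = 184, |AP|² = 893, |d|² = 46.
distance² = |AP|² − (AP·d)²/|d|² = 893 − 33856/46 = 157, so the distance is √157.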